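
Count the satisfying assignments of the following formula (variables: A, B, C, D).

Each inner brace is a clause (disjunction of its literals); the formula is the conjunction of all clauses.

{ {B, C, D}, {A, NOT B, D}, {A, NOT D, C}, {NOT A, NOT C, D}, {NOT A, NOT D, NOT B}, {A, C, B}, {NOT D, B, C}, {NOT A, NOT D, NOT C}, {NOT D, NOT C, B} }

3

There are 2^4 = 16 truth assignments over (A, B, C, D).
Check each against the 9 clauses (columns in the order A, B, C, D):
  F F F F  ✗ fails (B OR C OR D)
  F F F T  ✗ fails (A OR NOT D OR C)
  F F T F  ✓ satisfies all
  F F T T  ✗ fails (NOT D OR NOT C OR B)
  F T F F  ✗ fails (A OR NOT B OR D)
  F T F T  ✗ fails (A OR NOT D OR C)
  F T T F  ✗ fails (A OR NOT B OR D)
  F T T T  ✓ satisfies all
  T F F F  ✗ fails (B OR C OR D)
  T F F T  ✗ fails (NOT D OR B OR C)
  T F T F  ✗ fails (NOT A OR NOT C OR D)
  T F T T  ✗ fails (NOT A OR NOT D OR NOT C)
  T T F F  ✓ satisfies all
  T T F T  ✗ fails (NOT A OR NOT D OR NOT B)
  T T T F  ✗ fails (NOT A OR NOT C OR D)
  T T T T  ✗ fails (NOT A OR NOT D OR NOT B)
3 of the 16 rows are models.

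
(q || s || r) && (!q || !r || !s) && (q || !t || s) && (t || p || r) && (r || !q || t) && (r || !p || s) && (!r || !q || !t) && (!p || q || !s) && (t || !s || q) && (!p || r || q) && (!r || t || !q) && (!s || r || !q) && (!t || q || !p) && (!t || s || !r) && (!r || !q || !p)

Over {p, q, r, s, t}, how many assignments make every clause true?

5

There are 2^5 = 32 truth assignments over (p, q, r, s, t).
Split on s. With s = true, the clauses containing s are satisfied and !s drops from the rest; 2 of the 2^4 = 16 assignments to the other variables satisfy what remains.
With s = false, by the same count on the reduced clause set, 3 assignments work.
Total: 2 + 3 = 5.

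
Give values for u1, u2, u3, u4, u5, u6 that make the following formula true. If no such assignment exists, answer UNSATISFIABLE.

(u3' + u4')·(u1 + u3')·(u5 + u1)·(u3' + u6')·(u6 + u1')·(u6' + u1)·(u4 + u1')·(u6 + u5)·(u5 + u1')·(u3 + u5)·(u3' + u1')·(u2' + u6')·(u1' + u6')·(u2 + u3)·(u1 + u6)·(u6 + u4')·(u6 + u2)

Branch on u3: set u3 = 0.
(u5) alone gives u5 = 1.
(u2) alone gives u2 = 1.
(u6') alone gives u6 = 0.
(u1') alone gives u1 = 0.
That conflicts with the unit clause (u1).
That branch fails; take u3 = 1 instead.
(u4') alone gives u4 = 0.
(u1) alone gives u1 = 1.
That conflicts with the unit clause (u1').
Either choice for u3 ends in contradiction.

UNSATISFIABLE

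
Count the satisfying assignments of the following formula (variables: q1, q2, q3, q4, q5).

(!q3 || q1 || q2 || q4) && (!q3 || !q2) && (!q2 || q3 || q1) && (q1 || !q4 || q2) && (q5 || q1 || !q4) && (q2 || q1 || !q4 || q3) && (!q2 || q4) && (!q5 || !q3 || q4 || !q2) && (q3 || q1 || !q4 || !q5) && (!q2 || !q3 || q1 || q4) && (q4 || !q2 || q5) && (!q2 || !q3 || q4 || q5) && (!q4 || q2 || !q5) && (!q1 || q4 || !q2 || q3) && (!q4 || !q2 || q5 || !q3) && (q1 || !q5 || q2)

9

There are 2^5 = 32 truth assignments over (q1, q2, q3, q4, q5).
Split on q1. With q1 = true, the clauses containing q1 are satisfied and !q1 drops from the rest; 8 of the 2^4 = 16 assignments to the other variables satisfy what remains.
With q1 = false, by the same count on the reduced clause set, 1 assignment works.
(One model: q1=F, q2=F, q3=F, q4=F, q5=F.)
Total: 8 + 1 = 9.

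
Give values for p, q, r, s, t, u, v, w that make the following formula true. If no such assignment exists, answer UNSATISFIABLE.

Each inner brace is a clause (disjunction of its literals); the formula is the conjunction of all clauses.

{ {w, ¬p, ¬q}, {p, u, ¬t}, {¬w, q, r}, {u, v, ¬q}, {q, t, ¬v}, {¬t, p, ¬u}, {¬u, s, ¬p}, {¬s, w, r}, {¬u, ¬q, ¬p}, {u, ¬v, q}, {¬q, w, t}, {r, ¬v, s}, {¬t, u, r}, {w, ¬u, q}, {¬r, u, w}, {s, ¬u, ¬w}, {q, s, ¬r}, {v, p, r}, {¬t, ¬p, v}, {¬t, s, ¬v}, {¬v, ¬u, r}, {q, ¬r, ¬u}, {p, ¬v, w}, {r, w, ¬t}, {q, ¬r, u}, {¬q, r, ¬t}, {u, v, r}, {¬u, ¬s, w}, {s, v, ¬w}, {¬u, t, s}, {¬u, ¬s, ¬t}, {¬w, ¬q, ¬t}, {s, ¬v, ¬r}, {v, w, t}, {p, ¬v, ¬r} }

p=True; q=True; r=False; s=True; t=False; u=False; v=True; w=True

Branch on w: set w = True.
Branch on q: set q = True.
Unit clause (¬t) forces t = False.
Branch on u: set u = False.
Unit clause (v) forces v = True.
Branch on r: set r = False.
Unit clause (s) forces s = True.
All clauses hold; p can take either value.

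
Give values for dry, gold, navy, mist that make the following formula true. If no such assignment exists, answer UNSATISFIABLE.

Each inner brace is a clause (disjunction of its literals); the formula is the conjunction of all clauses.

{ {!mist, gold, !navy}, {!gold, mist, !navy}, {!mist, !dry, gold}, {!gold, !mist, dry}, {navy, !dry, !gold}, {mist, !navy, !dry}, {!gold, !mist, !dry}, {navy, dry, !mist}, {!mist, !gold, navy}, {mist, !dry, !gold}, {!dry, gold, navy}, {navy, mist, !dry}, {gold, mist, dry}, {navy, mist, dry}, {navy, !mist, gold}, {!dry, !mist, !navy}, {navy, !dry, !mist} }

Try mist = false.
Try gold = false.
(dry) alone gives dry = true.
(!navy) alone gives navy = false.
Now (navy) is unsatisfied and unit — conflict.
That branch fails; take gold = true instead.
(!navy) alone gives navy = false.
(!dry) alone gives dry = false.
Now (dry) is unsatisfied and unit — conflict.
Either choice for gold ends in contradiction.
That branch fails; take mist = true instead.
Try gold = true.
(dry) alone gives dry = true.
Now (!dry) is unsatisfied and unit — conflict.
That branch fails; take gold = false instead.
(!navy) alone gives navy = false.
Now (navy) is unsatisfied and unit — conflict.
Either choice for gold ends in contradiction.
Either choice for mist ends in contradiction.

UNSATISFIABLE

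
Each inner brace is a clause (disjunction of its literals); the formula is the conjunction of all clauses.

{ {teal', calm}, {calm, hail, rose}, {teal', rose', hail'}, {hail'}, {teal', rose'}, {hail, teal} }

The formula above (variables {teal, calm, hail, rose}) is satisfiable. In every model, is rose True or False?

False

Suppose rose = 1.
The clause (hail') is unit, so hail = 0.
The clause (teal') is unit, so teal = 0.
That conflicts with the unit clause (teal).
So every satisfying assignment has rose = False.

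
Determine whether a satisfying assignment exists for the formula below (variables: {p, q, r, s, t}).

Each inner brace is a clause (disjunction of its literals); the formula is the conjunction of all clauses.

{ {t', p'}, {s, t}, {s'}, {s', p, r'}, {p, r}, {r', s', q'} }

From the singleton clause (s'), s = 0.
From the singleton clause (t), t = 1.
From the singleton clause (p'), p = 0.
From the singleton clause (r), r = 1.
No clause remains; q is free.
A satisfying assignment: p: 0, q: 1, r: 1, s: 0, t: 1.

Yes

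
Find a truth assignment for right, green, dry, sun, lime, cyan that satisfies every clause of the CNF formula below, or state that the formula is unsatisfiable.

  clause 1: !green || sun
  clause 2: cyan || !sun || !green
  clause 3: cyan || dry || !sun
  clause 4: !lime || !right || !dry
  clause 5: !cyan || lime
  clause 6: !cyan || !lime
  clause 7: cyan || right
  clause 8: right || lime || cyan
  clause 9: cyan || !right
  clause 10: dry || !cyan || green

Branch on green: set green = false.
Branch on cyan: set cyan = false.
The clause (right) is unit, so right = true.
But (!right) is also a unit clause — contradiction.
Backtrack on cyan: now try cyan = true.
The clause (lime) is unit, so lime = true.
But (!lime) is also a unit clause — contradiction.
Either choice for cyan ends in contradiction.
Backtrack on green: now try green = true.
The clause (sun) is unit, so sun = true.
The clause (cyan) is unit, so cyan = true.
The clause (lime) is unit, so lime = true.
But (!lime) is also a unit clause — contradiction.
Either choice for green ends in contradiction.

UNSATISFIABLE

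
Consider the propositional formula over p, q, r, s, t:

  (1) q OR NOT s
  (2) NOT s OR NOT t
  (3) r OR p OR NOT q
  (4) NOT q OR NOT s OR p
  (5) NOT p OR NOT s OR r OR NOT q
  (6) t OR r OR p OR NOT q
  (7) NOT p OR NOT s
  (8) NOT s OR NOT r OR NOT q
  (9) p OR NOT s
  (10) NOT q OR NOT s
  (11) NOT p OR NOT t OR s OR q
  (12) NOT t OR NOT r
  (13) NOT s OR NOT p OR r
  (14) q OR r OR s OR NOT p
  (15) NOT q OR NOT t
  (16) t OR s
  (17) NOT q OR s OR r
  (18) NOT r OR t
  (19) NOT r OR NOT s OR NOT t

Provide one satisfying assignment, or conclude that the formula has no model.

p ↦ false, q ↦ false, r ↦ false, s ↦ false, t ↦ true

Case q = false:
Unit clause (NOT s) forces s = false.
Unit clause (t) forces t = true.
Unit clause (NOT p) forces p = false.
Unit clause (NOT r) forces r = false.
Every clause now holds.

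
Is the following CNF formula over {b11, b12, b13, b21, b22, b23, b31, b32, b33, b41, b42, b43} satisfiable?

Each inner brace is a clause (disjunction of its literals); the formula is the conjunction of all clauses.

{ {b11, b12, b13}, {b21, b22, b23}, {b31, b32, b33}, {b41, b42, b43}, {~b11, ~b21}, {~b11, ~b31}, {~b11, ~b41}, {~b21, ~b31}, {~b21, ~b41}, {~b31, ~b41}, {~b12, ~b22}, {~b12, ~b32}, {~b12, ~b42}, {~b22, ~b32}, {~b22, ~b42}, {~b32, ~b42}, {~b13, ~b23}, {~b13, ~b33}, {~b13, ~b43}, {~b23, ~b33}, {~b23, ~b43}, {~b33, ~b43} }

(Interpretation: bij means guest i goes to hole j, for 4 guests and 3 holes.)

No, unsatisfiable

Case b11 = 0:
Case b12 = 1:
The clause (~b22) is unit, so b22 = 0.
The clause (~b32) is unit, so b32 = 0.
The clause (~b42) is unit, so b42 = 0.
Case b21 = 1:
The clause (~b31) is unit, so b31 = 0.
The clause (b33) is unit, so b33 = 1.
The clause (~b41) is unit, so b41 = 0.
The clause (b43) is unit, so b43 = 1.
Now (~b43) is unsatisfied and unit — conflict.
Undo b21 and try b21 = 0.
The clause (b23) is unit, so b23 = 1.
The clause (~b13) is unit, so b13 = 0.
The clause (~b33) is unit, so b33 = 0.
The clause (b31) is unit, so b31 = 1.
The clause (~b41) is unit, so b41 = 0.
The clause (b43) is unit, so b43 = 1.
Now (~b43) is unsatisfied and unit — conflict.
Neither b21 = 1 nor b21 = 0 works.
Undo b12 and try b12 = 0.
The clause (b13) is unit, so b13 = 1.
The clause (~b23) is unit, so b23 = 0.
The clause (~b33) is unit, so b33 = 0.
The clause (~b43) is unit, so b43 = 0.
Case b21 = 1:
The clause (~b31) is unit, so b31 = 0.
The clause (b32) is unit, so b32 = 1.
The clause (~b41) is unit, so b41 = 0.
The clause (b42) is unit, so b42 = 1.
Now (~b42) is unsatisfied and unit — conflict.
Undo b21 and try b21 = 0.
The clause (b22) is unit, so b22 = 1.
The clause (~b32) is unit, so b32 = 0.
The clause (b31) is unit, so b31 = 1.
The clause (~b41) is unit, so b41 = 0.
The clause (b42) is unit, so b42 = 1.
Now (~b42) is unsatisfied and unit — conflict.
Neither b21 = 1 nor b21 = 0 works.
Neither b12 = 1 nor b12 = 0 works.
Undo b11 and try b11 = 1.
The clause (~b21) is unit, so b21 = 0.
The clause (~b31) is unit, so b31 = 0.
The clause (~b41) is unit, so b41 = 0.
Case b22 = 1:
The clause (~b12) is unit, so b12 = 0.
The clause (~b32) is unit, so b32 = 0.
The clause (b33) is unit, so b33 = 1.
The clause (~b42) is unit, so b42 = 0.
The clause (b43) is unit, so b43 = 1.
Now (~b43) is unsatisfied and unit — conflict.
Undo b22 and try b22 = 0.
The clause (b23) is unit, so b23 = 1.
The clause (~b13) is unit, so b13 = 0.
The clause (~b33) is unit, so b33 = 0.
The clause (b32) is unit, so b32 = 1.
The clause (~b12) is unit, so b12 = 0.
The clause (~b42) is unit, so b42 = 0.
The clause (b43) is unit, so b43 = 1.
Now (~b43) is unsatisfied and unit — conflict.
Neither b22 = 1 nor b22 = 0 works.
Neither b11 = 1 nor b11 = 0 works.
No assignment satisfies every clause.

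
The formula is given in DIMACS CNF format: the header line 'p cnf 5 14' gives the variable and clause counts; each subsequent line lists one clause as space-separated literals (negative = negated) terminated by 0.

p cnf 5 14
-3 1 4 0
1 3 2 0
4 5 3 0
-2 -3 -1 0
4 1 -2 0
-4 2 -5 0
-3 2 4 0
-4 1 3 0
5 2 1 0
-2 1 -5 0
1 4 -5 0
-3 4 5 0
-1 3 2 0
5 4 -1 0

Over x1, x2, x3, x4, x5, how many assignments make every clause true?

5

There are 2^5 = 32 truth assignments over (x1, x2, x3, x4, x5).
Split on x4. With x4 = True, the clauses containing x4 are satisfied and ¬x4 drops from the rest; 4 of the 2^4 = 16 assignments to the other variables satisfy what remains.
With x4 = False, by the same count on the reduced clause set, 1 assignment works.
(One model: x1=F, x2=T, x3=T, x4=T, x5=F.)
Total: 4 + 1 = 5.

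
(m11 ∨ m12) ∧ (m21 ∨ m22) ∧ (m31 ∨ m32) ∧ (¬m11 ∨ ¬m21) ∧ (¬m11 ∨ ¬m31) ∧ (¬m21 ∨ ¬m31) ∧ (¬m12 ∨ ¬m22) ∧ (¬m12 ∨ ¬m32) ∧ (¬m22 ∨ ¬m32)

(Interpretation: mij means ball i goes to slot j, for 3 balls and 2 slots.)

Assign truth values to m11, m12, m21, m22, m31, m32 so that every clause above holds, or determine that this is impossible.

UNSATISFIABLE

Suppose m11 = True.
Unit clause (¬m21) forces m21 = False.
Unit clause (m22) forces m22 = True.
Unit clause (¬m31) forces m31 = False.
Unit clause (m32) forces m32 = True.
Now (¬m32) is unsatisfied and unit — conflict.
That branch fails; take m11 = False instead.
Unit clause (m12) forces m12 = True.
Unit clause (¬m22) forces m22 = False.
Unit clause (m21) forces m21 = True.
Unit clause (¬m31) forces m31 = False.
Unit clause (m32) forces m32 = True.
Now (¬m32) is unsatisfied and unit — conflict.
Neither m11 = True nor m11 = False works.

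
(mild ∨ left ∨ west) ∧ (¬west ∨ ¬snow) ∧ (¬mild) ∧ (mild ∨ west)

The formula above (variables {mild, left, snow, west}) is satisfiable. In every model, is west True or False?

Suppose west = False.
From the singleton clause (¬mild), mild = False.
Now (mild) is unsatisfied and unit — conflict.
So every satisfying assignment has west = True.

True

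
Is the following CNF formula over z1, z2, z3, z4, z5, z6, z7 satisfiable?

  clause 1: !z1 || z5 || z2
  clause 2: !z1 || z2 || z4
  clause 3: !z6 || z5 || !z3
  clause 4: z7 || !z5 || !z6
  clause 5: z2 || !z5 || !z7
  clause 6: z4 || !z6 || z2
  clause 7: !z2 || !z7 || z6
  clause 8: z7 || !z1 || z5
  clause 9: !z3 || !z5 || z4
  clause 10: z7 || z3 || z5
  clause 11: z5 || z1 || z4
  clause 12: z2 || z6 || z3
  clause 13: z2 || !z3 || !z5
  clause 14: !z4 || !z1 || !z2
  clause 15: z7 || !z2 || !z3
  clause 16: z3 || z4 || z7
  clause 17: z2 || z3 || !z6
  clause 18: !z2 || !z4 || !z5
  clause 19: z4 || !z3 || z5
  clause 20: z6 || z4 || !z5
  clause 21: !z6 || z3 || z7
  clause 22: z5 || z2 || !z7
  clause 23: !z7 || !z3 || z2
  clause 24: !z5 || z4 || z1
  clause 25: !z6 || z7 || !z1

Suppose z1 = true.
Suppose z5 = true.
Suppose z2 = true.
(!z4) alone gives z4 = false.
(!z3) alone gives z3 = false.
(z7) alone gives z7 = true.
(z6) alone gives z6 = true.
This assignment satisfies each clause.
A satisfying assignment: z1=true, z2=true, z3=false, z4=false, z5=true, z6=true, z7=true.

Yes, satisfiable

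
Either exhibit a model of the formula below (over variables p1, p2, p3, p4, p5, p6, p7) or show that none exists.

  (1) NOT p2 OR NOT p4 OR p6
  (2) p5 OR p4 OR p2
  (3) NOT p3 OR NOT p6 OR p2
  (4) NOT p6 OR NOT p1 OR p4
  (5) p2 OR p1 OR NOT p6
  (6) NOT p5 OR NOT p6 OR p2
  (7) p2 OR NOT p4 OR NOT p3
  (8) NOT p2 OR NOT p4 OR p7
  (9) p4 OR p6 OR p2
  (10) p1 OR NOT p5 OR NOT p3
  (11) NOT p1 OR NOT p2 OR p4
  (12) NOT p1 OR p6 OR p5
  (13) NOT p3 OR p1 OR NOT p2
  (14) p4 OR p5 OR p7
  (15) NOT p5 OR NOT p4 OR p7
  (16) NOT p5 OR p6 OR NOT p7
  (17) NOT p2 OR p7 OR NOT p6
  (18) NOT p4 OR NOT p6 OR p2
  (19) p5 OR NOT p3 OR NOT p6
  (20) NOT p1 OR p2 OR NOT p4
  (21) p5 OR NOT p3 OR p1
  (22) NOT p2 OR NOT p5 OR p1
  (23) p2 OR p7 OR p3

p1 ↦ true, p2 ↦ true, p3 ↦ true, p4 ↦ true, p5 ↦ true, p6 ↦ true, p7 ↦ true

Suppose p2 = true.
Suppose p4 = true.
Unit clause (p6) forces p6 = true.
Unit clause (p7) forces p7 = true.
Suppose p3 = true.
Unit clause (p1) forces p1 = true.
Unit clause (p5) forces p5 = true.
This assignment satisfies each clause.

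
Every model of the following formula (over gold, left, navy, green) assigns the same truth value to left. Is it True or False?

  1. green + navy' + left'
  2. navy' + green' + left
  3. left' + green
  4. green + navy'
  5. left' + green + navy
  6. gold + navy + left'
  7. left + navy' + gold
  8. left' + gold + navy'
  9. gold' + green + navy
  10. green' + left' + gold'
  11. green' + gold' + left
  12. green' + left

False

Suppose left = 1.
The clause (green) is unit, so green = 1.
The clause (gold') is unit, so gold = 0.
The clause (navy) is unit, so navy = 1.
That conflicts with the unit clause (navy').
So every satisfying assignment has left = False.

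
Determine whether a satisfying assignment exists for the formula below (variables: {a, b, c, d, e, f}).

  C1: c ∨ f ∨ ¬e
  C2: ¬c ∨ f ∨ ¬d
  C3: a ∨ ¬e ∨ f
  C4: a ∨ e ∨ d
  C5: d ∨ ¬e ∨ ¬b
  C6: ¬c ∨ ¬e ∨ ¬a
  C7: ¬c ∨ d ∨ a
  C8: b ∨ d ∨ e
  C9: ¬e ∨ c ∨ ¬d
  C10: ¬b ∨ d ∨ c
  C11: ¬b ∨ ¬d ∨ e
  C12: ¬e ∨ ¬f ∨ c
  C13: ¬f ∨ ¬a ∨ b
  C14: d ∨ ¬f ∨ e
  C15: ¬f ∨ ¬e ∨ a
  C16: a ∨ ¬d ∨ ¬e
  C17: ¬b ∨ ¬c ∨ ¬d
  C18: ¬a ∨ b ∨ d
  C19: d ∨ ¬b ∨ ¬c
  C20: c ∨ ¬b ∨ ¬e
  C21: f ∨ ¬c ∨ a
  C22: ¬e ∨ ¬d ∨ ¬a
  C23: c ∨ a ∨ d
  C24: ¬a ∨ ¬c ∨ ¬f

Case c = True:
Case f = True:
Unit clause (¬a) forces a = False.
Unit clause (d) forces d = True.
Unit clause (¬e) forces e = False.
Unit clause (¬b) forces b = False.
This assignment satisfies each clause.
A satisfying assignment: a ↦ False,  b ↦ False,  c ↦ True,  d ↦ True,  e ↦ False,  f ↦ True.

Yes, satisfiable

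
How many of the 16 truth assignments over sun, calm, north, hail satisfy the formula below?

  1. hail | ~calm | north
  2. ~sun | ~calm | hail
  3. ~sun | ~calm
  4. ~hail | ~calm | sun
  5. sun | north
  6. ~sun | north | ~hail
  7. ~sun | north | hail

There are 2^4 = 16 truth assignments over (sun, calm, north, hail).
Check each against the 7 clauses (columns in the order sun, calm, north, hail):
  F F F F  ✗ fails (sun | north)
  F F F T  ✗ fails (sun | north)
  F F T F  ✓ satisfies all
  F F T T  ✓ satisfies all
  F T F F  ✗ fails (hail | ~calm | north)
  F T F T  ✗ fails (~hail | ~calm | sun)
  F T T F  ✓ satisfies all
  F T T T  ✗ fails (~hail | ~calm | sun)
  T F F F  ✗ fails (~sun | north | hail)
  T F F T  ✗ fails (~sun | north | ~hail)
  T F T F  ✓ satisfies all
  T F T T  ✓ satisfies all
  T T F F  ✗ fails (hail | ~calm | north)
  T T F T  ✗ fails (~sun | ~calm)
  T T T F  ✗ fails (~sun | ~calm | hail)
  T T T T  ✗ fails (~sun | ~calm)
5 of the 16 rows are models.

5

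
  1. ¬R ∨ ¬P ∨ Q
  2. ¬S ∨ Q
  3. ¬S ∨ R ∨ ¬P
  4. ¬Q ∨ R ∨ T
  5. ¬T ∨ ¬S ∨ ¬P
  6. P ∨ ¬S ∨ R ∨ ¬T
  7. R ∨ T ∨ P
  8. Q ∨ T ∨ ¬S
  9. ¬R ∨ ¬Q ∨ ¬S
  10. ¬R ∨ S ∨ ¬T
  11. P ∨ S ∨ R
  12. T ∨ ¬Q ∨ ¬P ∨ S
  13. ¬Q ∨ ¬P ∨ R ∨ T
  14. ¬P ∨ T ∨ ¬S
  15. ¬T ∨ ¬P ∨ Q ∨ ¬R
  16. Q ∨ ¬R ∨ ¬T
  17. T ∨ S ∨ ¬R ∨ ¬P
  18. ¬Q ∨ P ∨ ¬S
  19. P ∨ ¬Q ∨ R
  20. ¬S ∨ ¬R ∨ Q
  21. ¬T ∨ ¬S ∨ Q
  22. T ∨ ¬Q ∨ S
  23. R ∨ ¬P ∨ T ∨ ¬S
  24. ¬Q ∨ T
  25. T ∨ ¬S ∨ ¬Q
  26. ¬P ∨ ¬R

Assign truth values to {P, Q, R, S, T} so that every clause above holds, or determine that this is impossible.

P ↦ False,  Q ↦ False,  R ↦ True,  S ↦ False,  T ↦ False

Suppose S = False.
Suppose R = True.
(¬T) alone gives T = False.
(¬P) alone gives P = False.
(¬Q) alone gives Q = False.
Every clause now holds.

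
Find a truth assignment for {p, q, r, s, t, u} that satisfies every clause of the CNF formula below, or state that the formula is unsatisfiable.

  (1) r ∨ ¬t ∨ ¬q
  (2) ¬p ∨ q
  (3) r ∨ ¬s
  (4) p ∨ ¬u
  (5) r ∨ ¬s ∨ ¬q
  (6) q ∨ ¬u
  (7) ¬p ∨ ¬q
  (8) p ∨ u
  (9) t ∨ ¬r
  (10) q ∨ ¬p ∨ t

Suppose p = False.
The clause (¬u) is unit, so u = False.
Now (u) is unsatisfied and unit — conflict.
That branch fails; take p = True instead.
The clause (q) is unit, so q = True.
Now (¬q) is unsatisfied and unit — conflict.
Neither p = True nor p = False works.

UNSATISFIABLE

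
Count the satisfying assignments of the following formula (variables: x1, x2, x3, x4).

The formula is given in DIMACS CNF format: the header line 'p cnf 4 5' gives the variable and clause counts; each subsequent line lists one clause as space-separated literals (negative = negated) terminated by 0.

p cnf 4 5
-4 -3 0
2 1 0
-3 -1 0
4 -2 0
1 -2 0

There are 2^4 = 16 truth assignments over (x1, x2, x3, x4).
Check each against the 5 clauses (columns in the order x1, x2, x3, x4):
  F F F F  ✗ fails (x2 ∨ x1)
  F F F T  ✗ fails (x2 ∨ x1)
  F F T F  ✗ fails (x2 ∨ x1)
  F F T T  ✗ fails (¬x4 ∨ ¬x3)
  F T F F  ✗ fails (x4 ∨ ¬x2)
  F T F T  ✗ fails (x1 ∨ ¬x2)
  F T T F  ✗ fails (x4 ∨ ¬x2)
  F T T T  ✗ fails (¬x4 ∨ ¬x3)
  T F F F  ✓ satisfies all
  T F F T  ✓ satisfies all
  T F T F  ✗ fails (¬x3 ∨ ¬x1)
  T F T T  ✗ fails (¬x4 ∨ ¬x3)
  T T F F  ✗ fails (x4 ∨ ¬x2)
  T T F T  ✓ satisfies all
  T T T F  ✗ fails (¬x3 ∨ ¬x1)
  T T T T  ✗ fails (¬x4 ∨ ¬x3)
3 of the 16 rows are models.

3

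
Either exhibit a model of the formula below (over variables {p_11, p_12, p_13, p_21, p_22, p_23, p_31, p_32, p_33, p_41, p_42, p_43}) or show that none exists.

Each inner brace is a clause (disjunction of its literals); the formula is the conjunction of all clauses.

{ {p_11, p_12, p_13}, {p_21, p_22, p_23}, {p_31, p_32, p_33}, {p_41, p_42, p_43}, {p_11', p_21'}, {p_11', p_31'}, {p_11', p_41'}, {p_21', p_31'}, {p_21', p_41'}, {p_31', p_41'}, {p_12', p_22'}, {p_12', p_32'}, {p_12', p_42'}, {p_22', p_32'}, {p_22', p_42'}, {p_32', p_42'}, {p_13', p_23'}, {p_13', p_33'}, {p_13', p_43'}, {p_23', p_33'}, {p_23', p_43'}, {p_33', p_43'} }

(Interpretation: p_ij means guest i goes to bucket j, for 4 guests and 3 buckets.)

UNSATISFIABLE

Try p_11 = 0.
Try p_12 = 1.
(p_22') alone gives p_22 = 0.
(p_32') alone gives p_32 = 0.
(p_42') alone gives p_42 = 0.
Try p_21 = 1.
(p_31') alone gives p_31 = 0.
(p_33) alone gives p_33 = 1.
(p_41') alone gives p_41 = 0.
(p_43) alone gives p_43 = 1.
That conflicts with the unit clause (p_43').
Undo p_21 and try p_21 = 0.
(p_23) alone gives p_23 = 1.
(p_13') alone gives p_13 = 0.
(p_33') alone gives p_33 = 0.
(p_31) alone gives p_31 = 1.
(p_41') alone gives p_41 = 0.
(p_43) alone gives p_43 = 1.
That conflicts with the unit clause (p_43').
Either choice for p_21 ends in contradiction.
Undo p_12 and try p_12 = 0.
(p_13) alone gives p_13 = 1.
(p_23') alone gives p_23 = 0.
(p_33') alone gives p_33 = 0.
(p_43') alone gives p_43 = 0.
Try p_21 = 1.
(p_31') alone gives p_31 = 0.
(p_32) alone gives p_32 = 1.
(p_41') alone gives p_41 = 0.
(p_42) alone gives p_42 = 1.
That conflicts with the unit clause (p_42').
Undo p_21 and try p_21 = 0.
(p_22) alone gives p_22 = 1.
(p_32') alone gives p_32 = 0.
(p_31) alone gives p_31 = 1.
(p_41') alone gives p_41 = 0.
(p_42) alone gives p_42 = 1.
That conflicts with the unit clause (p_42').
Either choice for p_21 ends in contradiction.
Either choice for p_12 ends in contradiction.
Undo p_11 and try p_11 = 1.
(p_21') alone gives p_21 = 0.
(p_31') alone gives p_31 = 0.
(p_41') alone gives p_41 = 0.
Try p_22 = 1.
(p_12') alone gives p_12 = 0.
(p_32') alone gives p_32 = 0.
(p_33) alone gives p_33 = 1.
(p_42') alone gives p_42 = 0.
(p_43) alone gives p_43 = 1.
That conflicts with the unit clause (p_43').
Undo p_22 and try p_22 = 0.
(p_23) alone gives p_23 = 1.
(p_13') alone gives p_13 = 0.
(p_33') alone gives p_33 = 0.
(p_32) alone gives p_32 = 1.
(p_12') alone gives p_12 = 0.
(p_42') alone gives p_42 = 0.
(p_43) alone gives p_43 = 1.
That conflicts with the unit clause (p_43').
Either choice for p_22 ends in contradiction.
Either choice for p_11 ends in contradiction.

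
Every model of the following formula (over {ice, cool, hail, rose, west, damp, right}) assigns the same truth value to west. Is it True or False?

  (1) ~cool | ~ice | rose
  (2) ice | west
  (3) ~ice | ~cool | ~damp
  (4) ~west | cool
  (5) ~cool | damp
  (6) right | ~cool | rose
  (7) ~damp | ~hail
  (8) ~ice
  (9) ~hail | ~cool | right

True

Suppose west = 0.
Unit clause (ice) forces ice = 1.
Now (~ice) is unsatisfied and unit — conflict.
So every satisfying assignment has west = True.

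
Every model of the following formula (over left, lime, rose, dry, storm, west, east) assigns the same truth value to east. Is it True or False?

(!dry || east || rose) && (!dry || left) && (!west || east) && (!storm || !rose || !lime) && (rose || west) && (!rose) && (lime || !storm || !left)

Suppose east = false.
(!west) alone gives west = false.
(rose) alone gives rose = true.
That conflicts with the unit clause (!rose).
So every satisfying assignment has east = True.

True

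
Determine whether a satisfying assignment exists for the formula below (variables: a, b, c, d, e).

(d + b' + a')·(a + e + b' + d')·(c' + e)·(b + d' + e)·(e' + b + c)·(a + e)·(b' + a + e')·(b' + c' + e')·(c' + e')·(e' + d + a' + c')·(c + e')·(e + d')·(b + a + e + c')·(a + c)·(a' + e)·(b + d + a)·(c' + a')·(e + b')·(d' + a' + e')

Branch on c: set c = 0.
(e') alone gives e = 0.
(a) alone gives a = 1.
Now (a') is unsatisfied and unit — conflict.
So c must be the other value — set c = 1.
(e) alone gives e = 1.
Now (e') is unsatisfied and unit — conflict.
Either choice for c ends in contradiction.
No assignment satisfies every clause.

No, unsatisfiable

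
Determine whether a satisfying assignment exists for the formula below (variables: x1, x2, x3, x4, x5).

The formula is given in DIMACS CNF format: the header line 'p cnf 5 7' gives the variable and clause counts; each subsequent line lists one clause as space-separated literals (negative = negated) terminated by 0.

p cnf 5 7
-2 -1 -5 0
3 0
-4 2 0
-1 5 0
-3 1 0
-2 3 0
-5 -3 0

From the singleton clause (x3), x3 = True.
From the singleton clause (x1), x1 = True.
From the singleton clause (x5), x5 = True.
Now (¬x5) is unsatisfied and unit — conflict.
No assignment satisfies every clause.

No, unsatisfiable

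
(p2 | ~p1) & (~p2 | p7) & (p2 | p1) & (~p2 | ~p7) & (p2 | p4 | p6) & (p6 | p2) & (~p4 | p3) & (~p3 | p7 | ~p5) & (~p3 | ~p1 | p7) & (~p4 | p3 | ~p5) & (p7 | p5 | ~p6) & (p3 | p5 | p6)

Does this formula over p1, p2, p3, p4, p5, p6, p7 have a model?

No

Branch on p2: set p2 = 1.
From the singleton clause (p7), p7 = 1.
But (~p7) is also a unit clause — contradiction.
So p2 must be the other value — set p2 = 0.
From the singleton clause (~p1), p1 = 0.
But (p1) is also a unit clause — contradiction.
Neither p2 = 1 nor p2 = 0 works.
No assignment satisfies every clause.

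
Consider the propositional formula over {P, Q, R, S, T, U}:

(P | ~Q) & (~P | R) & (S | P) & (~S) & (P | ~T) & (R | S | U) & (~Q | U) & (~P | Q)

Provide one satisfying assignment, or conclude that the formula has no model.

P=1; Q=1; R=1; S=0; T=1; U=1

Unit clause (~S) forces S = 0.
Unit clause (P) forces P = 1.
Unit clause (R) forces R = 1.
Unit clause (Q) forces Q = 1.
Unit clause (U) forces U = 1.
No clause remains; T is free.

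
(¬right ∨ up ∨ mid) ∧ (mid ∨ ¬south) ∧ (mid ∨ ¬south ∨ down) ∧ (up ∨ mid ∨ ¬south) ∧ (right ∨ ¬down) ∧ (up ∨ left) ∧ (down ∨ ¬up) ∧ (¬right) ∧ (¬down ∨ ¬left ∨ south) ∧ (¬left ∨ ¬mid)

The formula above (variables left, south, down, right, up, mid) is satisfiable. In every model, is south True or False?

False

Suppose south = True.
Unit clause (mid) forces mid = True.
Unit clause (¬right) forces right = False.
Unit clause (¬down) forces down = False.
Unit clause (¬up) forces up = False.
Unit clause (left) forces left = True.
But (¬left) is also a unit clause — contradiction.
So every satisfying assignment has south = False.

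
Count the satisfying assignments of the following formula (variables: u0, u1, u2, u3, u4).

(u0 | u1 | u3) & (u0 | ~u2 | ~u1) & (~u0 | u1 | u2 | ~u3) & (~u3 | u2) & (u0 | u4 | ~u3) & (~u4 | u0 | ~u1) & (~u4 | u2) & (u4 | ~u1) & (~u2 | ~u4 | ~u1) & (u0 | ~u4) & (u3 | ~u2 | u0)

There are 2^5 = 32 truth assignments over (u0, u1, u2, u3, u4).
Split on u3. With u3 = 1, the clauses containing u3 are satisfied and ~u3 drops from the rest; 2 of the 2^4 = 16 assignments to the other variables satisfy what remains.
With u3 = 0, by the same count on the reduced clause set, 3 assignments work.
Total: 2 + 3 = 5.

5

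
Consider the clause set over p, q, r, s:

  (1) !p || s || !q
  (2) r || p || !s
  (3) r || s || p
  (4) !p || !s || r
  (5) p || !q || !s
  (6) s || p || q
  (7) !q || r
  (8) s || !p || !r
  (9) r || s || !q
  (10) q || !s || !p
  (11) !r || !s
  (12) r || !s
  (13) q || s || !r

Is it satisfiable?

Yes, satisfiable

Branch on q: set q = true.
The clause (r) is unit, so r = true.
The clause (!s) is unit, so s = false.
The clause (!p) is unit, so p = false.
All clauses are satisfied.
A satisfying assignment: p: false, q: true, r: true, s: false.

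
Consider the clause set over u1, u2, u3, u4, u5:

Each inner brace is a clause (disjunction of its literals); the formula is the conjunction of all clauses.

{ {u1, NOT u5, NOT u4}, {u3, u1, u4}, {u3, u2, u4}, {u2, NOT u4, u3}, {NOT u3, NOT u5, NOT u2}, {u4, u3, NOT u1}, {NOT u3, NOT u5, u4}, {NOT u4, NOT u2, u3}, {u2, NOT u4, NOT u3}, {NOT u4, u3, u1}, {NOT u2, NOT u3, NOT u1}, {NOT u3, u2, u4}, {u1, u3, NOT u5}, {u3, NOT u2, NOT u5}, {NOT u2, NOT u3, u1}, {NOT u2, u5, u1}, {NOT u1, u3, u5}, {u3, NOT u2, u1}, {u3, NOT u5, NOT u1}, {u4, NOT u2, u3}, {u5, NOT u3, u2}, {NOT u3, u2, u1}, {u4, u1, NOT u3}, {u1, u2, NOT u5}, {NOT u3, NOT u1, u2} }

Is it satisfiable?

Unsatisfiable

Branch on u1: set u1 = true.
Branch on u4: set u4 = true.
Branch on u2: set u2 = true.
Unit clause (u3) forces u3 = true.
But (NOT u3) is also a unit clause — contradiction.
Undo u2 and try u2 = false.
Unit clause (u3) forces u3 = true.
But (NOT u3) is also a unit clause — contradiction.
Either choice for u2 ends in contradiction.
Undo u4 and try u4 = false.
Unit clause (u3) forces u3 = true.
Unit clause (NOT u5) forces u5 = false.
Unit clause (NOT u2) forces u2 = false.
But (u2) is also a unit clause — contradiction.
Either choice for u4 ends in contradiction.
Undo u1 and try u1 = false.
Branch on u5: set u5 = false.
Unit clause (NOT u2) forces u2 = false.
Unit clause (NOT u3) forces u3 = false.
Unit clause (u4) forces u4 = true.
But (NOT u4) is also a unit clause — contradiction.
Undo u5 and try u5 = true.
Unit clause (NOT u4) forces u4 = false.
Unit clause (u3) forces u3 = true.
But (NOT u3) is also a unit clause — contradiction.
Either choice for u5 ends in contradiction.
Either choice for u1 ends in contradiction.
No assignment satisfies every clause.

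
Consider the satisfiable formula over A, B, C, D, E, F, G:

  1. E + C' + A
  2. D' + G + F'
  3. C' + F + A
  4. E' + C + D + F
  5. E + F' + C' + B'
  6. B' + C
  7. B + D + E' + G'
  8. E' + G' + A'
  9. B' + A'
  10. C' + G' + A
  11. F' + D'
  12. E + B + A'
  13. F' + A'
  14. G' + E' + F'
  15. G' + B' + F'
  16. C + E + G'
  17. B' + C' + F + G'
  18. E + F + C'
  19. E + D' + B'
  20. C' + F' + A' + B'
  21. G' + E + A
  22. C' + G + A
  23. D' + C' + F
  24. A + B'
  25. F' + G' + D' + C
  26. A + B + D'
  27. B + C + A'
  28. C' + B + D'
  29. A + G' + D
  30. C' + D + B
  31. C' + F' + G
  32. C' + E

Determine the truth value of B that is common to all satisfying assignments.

False

Suppose B = 1.
From the singleton clause (C), C = 1.
From the singleton clause (A'), A = 0.
That conflicts with the unit clause (A).
So every satisfying assignment has B = False.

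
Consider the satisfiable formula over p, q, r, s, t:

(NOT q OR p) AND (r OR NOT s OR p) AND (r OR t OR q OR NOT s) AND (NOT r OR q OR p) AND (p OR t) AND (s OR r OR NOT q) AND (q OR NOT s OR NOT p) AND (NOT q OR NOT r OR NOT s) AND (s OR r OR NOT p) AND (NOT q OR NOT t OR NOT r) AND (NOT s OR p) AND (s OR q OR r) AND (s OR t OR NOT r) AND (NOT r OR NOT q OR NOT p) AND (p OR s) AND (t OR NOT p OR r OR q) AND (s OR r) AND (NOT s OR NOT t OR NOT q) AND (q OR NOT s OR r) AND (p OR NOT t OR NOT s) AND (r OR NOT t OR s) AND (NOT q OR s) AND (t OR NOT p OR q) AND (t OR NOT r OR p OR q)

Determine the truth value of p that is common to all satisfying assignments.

True

Suppose p = false.
The clause (NOT q) is unit, so q = false.
The clause (NOT r) is unit, so r = false.
The clause (NOT s) is unit, so s = false.
But (s) is also a unit clause — contradiction.
So every satisfying assignment has p = True.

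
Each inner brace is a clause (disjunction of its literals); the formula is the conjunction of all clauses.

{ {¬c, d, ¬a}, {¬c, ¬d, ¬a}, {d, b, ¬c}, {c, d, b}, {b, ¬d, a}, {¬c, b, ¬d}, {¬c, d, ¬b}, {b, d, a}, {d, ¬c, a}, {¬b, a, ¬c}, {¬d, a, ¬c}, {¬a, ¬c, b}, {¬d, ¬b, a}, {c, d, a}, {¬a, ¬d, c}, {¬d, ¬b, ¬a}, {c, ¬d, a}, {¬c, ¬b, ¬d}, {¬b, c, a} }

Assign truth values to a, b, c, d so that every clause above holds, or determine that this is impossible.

a=True,  b=True,  c=False,  d=False

Try c = False.
Try d = False.
Unit clause (b) forces b = True.
Unit clause (a) forces a = True.
All clauses are satisfied.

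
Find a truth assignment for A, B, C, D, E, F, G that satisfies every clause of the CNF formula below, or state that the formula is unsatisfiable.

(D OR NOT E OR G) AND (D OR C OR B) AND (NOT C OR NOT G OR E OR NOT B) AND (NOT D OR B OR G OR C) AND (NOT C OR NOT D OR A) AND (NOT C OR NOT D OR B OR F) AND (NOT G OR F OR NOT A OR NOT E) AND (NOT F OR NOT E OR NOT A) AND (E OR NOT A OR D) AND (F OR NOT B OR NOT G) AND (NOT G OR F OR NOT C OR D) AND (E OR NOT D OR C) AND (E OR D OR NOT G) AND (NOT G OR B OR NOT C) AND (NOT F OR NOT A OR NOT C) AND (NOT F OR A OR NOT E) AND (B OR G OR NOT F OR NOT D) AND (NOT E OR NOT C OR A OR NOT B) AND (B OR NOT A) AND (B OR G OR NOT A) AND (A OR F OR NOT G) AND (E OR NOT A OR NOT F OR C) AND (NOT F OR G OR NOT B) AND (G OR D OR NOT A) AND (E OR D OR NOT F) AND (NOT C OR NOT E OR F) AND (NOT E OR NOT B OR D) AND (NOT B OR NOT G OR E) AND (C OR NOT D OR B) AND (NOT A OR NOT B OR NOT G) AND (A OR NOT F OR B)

Try B = true.
Try F = false.
The clause (NOT G) is unit, so G = false.
Try D = false.
The clause (NOT E) is unit, so E = false.
The clause (NOT A) is unit, so A = false.
Every clause is now satisfied; C is unconstrained.

A: false,  B: true,  C: false,  D: false,  E: false,  F: false,  G: false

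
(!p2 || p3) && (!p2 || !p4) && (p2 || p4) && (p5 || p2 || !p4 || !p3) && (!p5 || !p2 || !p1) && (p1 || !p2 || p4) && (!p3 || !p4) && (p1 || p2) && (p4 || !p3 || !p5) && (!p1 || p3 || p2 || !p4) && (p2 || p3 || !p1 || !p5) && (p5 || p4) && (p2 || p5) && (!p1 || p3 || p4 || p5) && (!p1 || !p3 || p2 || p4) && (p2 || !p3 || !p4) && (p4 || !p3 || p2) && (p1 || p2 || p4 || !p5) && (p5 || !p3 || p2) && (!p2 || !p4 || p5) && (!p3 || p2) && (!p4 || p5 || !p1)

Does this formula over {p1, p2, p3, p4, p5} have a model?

Case p2 = false:
Unit clause (p4) forces p4 = true.
Unit clause (!p3) forces p3 = false.
Unit clause (p1) forces p1 = true.
But (!p1) is also a unit clause — contradiction.
Undo p2 and try p2 = true.
Unit clause (p3) forces p3 = true.
Unit clause (!p4) forces p4 = false.
Unit clause (p1) forces p1 = true.
Unit clause (!p5) forces p5 = false.
But (p5) is also a unit clause — contradiction.
Both values of p2 lead to a conflict.
No assignment satisfies every clause.

No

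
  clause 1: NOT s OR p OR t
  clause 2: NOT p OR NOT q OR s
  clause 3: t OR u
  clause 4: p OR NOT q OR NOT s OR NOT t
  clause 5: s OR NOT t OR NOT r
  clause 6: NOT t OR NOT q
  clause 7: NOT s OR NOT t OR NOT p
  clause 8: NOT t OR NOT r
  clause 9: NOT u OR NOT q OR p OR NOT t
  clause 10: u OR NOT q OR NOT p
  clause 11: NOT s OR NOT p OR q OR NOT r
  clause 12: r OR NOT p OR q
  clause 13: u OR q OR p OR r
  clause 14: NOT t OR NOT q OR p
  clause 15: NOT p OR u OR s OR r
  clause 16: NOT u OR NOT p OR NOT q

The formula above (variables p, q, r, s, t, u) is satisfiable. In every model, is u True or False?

True

Suppose u = false.
(t) alone gives t = true.
(NOT q) alone gives q = false.
(NOT r) alone gives r = false.
(NOT p) alone gives p = false.
That conflicts with the unit clause (p).
So every satisfying assignment has u = True.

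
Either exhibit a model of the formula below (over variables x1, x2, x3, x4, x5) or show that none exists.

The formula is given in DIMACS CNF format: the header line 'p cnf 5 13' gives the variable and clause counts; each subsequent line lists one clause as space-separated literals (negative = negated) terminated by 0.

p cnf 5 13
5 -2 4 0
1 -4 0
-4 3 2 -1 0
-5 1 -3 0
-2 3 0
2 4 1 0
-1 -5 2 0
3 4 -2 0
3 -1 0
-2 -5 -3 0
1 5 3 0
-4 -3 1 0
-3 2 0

x1: True; x2: True; x3: True; x4: True; x5: False

Try x1 = True.
Unit clause (x3) forces x3 = True.
Unit clause (x2) forces x2 = True.
Unit clause (¬x5) forces x5 = False.
Unit clause (x4) forces x4 = True.
All clauses are satisfied.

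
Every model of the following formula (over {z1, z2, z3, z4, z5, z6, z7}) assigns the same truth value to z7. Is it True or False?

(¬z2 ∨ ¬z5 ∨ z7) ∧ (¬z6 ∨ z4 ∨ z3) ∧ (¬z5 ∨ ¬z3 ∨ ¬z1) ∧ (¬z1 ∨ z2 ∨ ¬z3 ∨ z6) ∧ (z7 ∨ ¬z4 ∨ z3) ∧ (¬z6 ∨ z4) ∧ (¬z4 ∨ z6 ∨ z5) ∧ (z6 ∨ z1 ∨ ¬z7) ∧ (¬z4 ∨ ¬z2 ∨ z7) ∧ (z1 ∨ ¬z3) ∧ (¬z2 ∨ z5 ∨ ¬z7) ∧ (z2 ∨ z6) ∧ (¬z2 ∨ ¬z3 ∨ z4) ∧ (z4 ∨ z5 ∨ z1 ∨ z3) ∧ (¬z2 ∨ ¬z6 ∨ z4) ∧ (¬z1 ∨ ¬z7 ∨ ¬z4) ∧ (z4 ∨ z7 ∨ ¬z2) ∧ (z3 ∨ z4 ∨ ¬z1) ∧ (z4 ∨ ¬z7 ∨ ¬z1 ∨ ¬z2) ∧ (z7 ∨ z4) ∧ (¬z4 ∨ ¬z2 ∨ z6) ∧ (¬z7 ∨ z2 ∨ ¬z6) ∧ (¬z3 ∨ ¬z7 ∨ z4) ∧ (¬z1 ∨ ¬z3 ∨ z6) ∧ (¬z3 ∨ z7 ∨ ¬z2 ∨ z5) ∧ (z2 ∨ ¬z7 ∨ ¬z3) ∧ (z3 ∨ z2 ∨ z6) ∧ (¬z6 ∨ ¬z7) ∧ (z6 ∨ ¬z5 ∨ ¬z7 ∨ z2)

False

Suppose z7 = True.
The clause (¬z6) is unit, so z6 = False.
The clause (z1) is unit, so z1 = True.
The clause (z2) is unit, so z2 = True.
The clause (z5) is unit, so z5 = True.
The clause (¬z3) is unit, so z3 = False.
The clause (¬z4) is unit, so z4 = False.
But (z4) is also a unit clause — contradiction.
So every satisfying assignment has z7 = False.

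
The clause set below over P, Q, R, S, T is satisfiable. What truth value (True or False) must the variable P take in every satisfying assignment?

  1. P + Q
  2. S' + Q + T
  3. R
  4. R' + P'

False

Suppose P = 1.
Unit clause (R) forces R = 1.
But (R') is also a unit clause — contradiction.
So every satisfying assignment has P = False.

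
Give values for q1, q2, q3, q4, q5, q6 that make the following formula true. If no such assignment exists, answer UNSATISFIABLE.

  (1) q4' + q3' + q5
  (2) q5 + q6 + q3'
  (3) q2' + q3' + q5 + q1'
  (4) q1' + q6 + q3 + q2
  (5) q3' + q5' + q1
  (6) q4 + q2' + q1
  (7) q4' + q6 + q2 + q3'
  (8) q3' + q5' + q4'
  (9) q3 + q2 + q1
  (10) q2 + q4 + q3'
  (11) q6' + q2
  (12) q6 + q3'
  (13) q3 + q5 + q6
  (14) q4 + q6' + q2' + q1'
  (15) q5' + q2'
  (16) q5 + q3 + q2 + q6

Try q6 = 1.
Unit clause (q2) forces q2 = 1.
Unit clause (q5') forces q5 = 0.
Try q4 = 1.
Unit clause (q3') forces q3 = 0.
No clause remains; q1 is free.

q1=1; q2=1; q3=0; q4=1; q5=0; q6=1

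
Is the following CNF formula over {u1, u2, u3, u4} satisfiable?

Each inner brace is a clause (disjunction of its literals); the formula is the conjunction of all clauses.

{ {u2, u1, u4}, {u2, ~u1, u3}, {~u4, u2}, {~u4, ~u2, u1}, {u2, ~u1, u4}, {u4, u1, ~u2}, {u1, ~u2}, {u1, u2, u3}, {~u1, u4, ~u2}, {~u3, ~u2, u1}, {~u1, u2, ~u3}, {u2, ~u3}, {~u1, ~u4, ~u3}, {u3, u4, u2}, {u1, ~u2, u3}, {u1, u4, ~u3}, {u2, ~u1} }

Case u4 = 1:
From the singleton clause (u2), u2 = 1.
From the singleton clause (u1), u1 = 1.
From the singleton clause (~u3), u3 = 0.
All clauses are satisfied.
A satisfying assignment: u1 ↦ 1; u2 ↦ 1; u3 ↦ 0; u4 ↦ 1.

Satisfiable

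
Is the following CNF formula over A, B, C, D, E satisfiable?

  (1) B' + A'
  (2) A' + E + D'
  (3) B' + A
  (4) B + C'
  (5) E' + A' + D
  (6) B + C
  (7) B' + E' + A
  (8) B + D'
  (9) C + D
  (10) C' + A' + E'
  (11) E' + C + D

No, unsatisfiable

Try B = 0.
(C') alone gives C = 0.
Now (C) is unsatisfied and unit — conflict.
Backtrack on B: now try B = 1.
(A') alone gives A = 0.
Now (A) is unsatisfied and unit — conflict.
Either choice for B ends in contradiction.
No assignment satisfies every clause.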